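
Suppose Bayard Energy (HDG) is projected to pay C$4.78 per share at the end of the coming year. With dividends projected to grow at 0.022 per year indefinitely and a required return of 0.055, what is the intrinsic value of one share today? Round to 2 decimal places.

Gordon growth model: P₀ = D₁/(r − g), with D₁ = 4.78 given directly.
P₀ = 4.7800 / (0.055 − 0.022) = 4.7800 / 0.033 = 144.8485

C$144.85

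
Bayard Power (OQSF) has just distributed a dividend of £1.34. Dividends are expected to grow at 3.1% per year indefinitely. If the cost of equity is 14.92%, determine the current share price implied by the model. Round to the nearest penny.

£11.69

Gordon growth model: P₀ = D₁/(r − g). D₁ = 1.34 × (1 + 0.031) = 1.3815.
P₀ = 1.3815 / (0.1492 − 0.031) = 1.3815 / 0.1182 = 11.6882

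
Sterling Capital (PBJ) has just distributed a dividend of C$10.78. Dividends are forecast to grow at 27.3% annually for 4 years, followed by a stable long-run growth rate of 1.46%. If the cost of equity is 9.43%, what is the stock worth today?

C$315.16

Two-stage DDM. Project D₁…D_4 at 0.273, terminal growth 0.0146, discount at r = 0.0943.
D_1 = 13.7229
D_2 = 17.4693
D_3 = 22.2384
D_4 = 28.3095
Terminal value at t=4: TV = D_5/(r−g) = 28.7228/(0.0943−0.0146) = 360.3868
P₀ = 13.7229/(1+0.0943)^1 + 17.4693/(1+0.0943)^2 + 22.2384/(1+0.0943)^3 + 28.3095/(1+0.0943)^4 + 360.3868/(1+0.0943)^4 = 315.1588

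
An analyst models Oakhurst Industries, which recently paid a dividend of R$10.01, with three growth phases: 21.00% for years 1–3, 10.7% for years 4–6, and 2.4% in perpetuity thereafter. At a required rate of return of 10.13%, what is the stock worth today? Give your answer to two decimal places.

R$255.22

Three-stage DDM. Project D₁…D_6; terminal Gordon value at t=6 with g = 0.024; discount at r = 0.1013.
D_1 = 12.1121
D_2 = 14.6556
D_3 = 17.7333
D_4 = 19.6308
D_5 = 21.7313
D_6 = 24.0565
TV_6 = 24.6339/(0.1013−0.024) = 318.6790
P₀ = Σ Dₜ/(1+r)ᵗ + TV_6/(1+r)^6 = 255.2157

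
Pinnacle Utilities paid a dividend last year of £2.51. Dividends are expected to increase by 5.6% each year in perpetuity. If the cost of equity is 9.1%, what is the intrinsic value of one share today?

£75.73

Gordon growth model: P₀ = D₁/(r − g). D₁ = 2.51 × (1 + 0.056) = 2.6506.
P₀ = 2.6506 / (0.091 − 0.056) = 2.6506 / 0.035 = 75.7303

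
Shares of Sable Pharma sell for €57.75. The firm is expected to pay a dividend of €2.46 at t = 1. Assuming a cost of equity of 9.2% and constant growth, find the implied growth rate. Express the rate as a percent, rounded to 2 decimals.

4.94%

From P₀ = D₁/(r − g), the implied growth is g = r − D₁/P₀.
g = 0.092 − 2.46/57.75 = 0.092 − 0.04260 = 0.04940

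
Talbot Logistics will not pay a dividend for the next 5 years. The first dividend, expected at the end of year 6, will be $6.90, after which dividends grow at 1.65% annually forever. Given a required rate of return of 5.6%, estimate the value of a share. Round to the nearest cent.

Deferred-dividend DDM. At t=5 the remaining stream is a growing perpetuity with first payment D_6 = 6.90.
V_5 = D_6/(r−g) = 6.90/(0.056−0.0165) = 174.6835
P₀ = V_5/(1+r)^5 = 174.6835/(1+0.056)^5 = 133.0247

$133.02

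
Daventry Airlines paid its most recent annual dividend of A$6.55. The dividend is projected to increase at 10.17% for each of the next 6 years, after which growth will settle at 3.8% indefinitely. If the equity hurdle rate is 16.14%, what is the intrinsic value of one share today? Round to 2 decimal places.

Two-stage DDM. Project D₁…D_6 at 0.1017, terminal growth 0.038, discount at r = 0.1614.
D_1 = 7.2161
D_2 = 7.9500
D_3 = 8.7585
D_4 = 9.6493
D_5 = 10.6306
D_6 = 11.7117
Terminal value at t=6: TV = D_7/(r−g) = 12.1568/(0.1614−0.038) = 98.5153
P₀ = 7.2161/(1+0.1614)^1 + 7.9500/(1+0.1614)^2 + 8.7585/(1+0.1614)^3 + 9.6493/(1+0.1614)^4 + 10.6306/(1+0.1614)^5 + 11.7117/(1+0.1614)^6 + 98.5153/(1+0.1614)^6 = 72.9483

A$72.95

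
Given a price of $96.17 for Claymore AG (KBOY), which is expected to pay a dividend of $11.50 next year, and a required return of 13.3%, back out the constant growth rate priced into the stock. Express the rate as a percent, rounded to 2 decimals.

1.34%

From P₀ = D₁/(r − g), the implied growth is g = r − D₁/P₀.
g = 0.133 − 11.50/96.17 = 0.133 − 0.11958 = 0.01342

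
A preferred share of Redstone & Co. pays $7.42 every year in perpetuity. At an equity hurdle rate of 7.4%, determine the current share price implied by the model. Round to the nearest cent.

Zero-growth DDM (perpetuity): P₀ = D/r = 7.42 / 0.074 = 100.2703

$100.27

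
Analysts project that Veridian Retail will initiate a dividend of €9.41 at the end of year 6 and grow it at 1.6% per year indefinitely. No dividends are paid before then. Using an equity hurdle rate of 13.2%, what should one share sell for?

Deferred-dividend DDM. At t=5 the remaining stream is a growing perpetuity with first payment D_6 = 9.41.
V_5 = D_6/(r−g) = 9.41/(0.132−0.016) = 81.1207
P₀ = V_5/(1+r)^5 = 81.1207/(1+0.132)^5 = 43.6415

€43.64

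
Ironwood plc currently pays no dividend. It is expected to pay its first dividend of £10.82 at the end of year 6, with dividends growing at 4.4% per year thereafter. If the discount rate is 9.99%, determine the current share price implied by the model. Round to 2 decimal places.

Deferred-dividend DDM. At t=5 the remaining stream is a growing perpetuity with first payment D_6 = 10.82.
V_5 = D_6/(r−g) = 10.82/(0.0999−0.044) = 193.5599
P₀ = V_5/(1+r)^5 = 193.5599/(1+0.0999)^5 = 120.2401

£120.24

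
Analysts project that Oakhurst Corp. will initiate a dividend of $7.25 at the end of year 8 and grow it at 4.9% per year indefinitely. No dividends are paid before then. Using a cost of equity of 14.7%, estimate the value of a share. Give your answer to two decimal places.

$28.32

Deferred-dividend DDM. At t=7 the remaining stream is a growing perpetuity with first payment D_8 = 7.25.
V_7 = D_8/(r−g) = 7.25/(0.147−0.049) = 73.9796
P₀ = V_7/(1+r)^7 = 73.9796/(1+0.147)^7 = 28.3249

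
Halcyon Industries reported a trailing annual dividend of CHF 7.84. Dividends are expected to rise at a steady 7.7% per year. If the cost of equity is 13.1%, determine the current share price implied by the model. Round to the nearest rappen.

Gordon growth model: P₀ = D₁/(r − g). D₁ = 7.84 × (1 + 0.077) = 8.4437.
P₀ = 8.4437 / (0.131 − 0.077) = 8.4437 / 0.054 = 156.3644

CHF 156.36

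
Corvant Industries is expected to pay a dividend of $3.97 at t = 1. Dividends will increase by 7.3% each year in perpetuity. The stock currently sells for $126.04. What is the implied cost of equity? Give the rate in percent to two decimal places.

10.45%

Rearranging the constant-growth DDM: r = D₁/P₀ + g.
r = 3.9700 / 126.04 + 0.073 = 0.03150 + 0.073 = 0.10450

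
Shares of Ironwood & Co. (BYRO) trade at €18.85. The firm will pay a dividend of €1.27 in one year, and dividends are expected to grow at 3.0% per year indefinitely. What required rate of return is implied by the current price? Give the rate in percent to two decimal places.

Rearranging the constant-growth DDM: r = D₁/P₀ + g.
r = 1.2700 / 18.85 + 0.03 = 0.06737 + 0.03 = 0.09737

9.74%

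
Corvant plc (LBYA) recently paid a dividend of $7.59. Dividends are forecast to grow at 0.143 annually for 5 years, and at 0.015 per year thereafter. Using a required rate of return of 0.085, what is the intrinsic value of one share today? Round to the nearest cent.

Two-stage DDM. Project D₁…D_5 at 0.143, terminal growth 0.015, discount at r = 0.085.
D_1 = 8.6754
D_2 = 9.9159
D_3 = 11.3339
D_4 = 12.9547
D_5 = 14.8072
Terminal value at t=5: TV = D_6/(r−g) = 15.0293/(0.085−0.015) = 214.7044
P₀ = 8.6754/(1+0.085)^1 + 9.9159/(1+0.085)^2 + 11.3339/(1+0.085)^3 + 12.9547/(1+0.085)^4 + 14.8072/(1+0.085)^5 + 214.7044/(1+0.085)^5 = 187.2757

$187.28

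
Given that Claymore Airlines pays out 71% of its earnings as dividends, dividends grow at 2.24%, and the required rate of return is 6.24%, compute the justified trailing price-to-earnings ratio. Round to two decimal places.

Justified trailing P/E = b(1+g)/(r−g) = 0.71×(1+0.0224)/(0.0624−0.0224) = 18.1476

18.15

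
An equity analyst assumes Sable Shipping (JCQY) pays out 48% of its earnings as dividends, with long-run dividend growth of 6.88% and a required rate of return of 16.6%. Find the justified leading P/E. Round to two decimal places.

4.94

Justified leading P/E = b/(r−g) = 0.48/(0.166−0.0688) = 4.9383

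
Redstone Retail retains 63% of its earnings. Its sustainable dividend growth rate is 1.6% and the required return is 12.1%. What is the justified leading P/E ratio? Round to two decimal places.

3.52

Payout ratio b = 1 − 0.63 = 0.37.
Justified leading P/E = b/(r−g) = 0.37/(0.121−0.016) = 3.5238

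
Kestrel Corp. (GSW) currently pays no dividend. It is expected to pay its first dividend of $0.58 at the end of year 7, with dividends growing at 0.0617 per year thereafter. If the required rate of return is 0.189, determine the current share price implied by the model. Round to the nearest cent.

Deferred-dividend DDM. At t=6 the remaining stream is a growing perpetuity with first payment D_7 = 0.58.
V_6 = D_7/(r−g) = 0.58/(0.189−0.0617) = 4.5562
P₀ = V_6/(1+r)^6 = 4.5562/(1+0.189)^6 = 1.6125

$1.61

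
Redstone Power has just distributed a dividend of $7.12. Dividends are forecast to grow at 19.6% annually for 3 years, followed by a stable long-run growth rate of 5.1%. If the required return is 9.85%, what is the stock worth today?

$228.70

Two-stage DDM. Project D₁…D_3 at 0.196, terminal growth 0.051, discount at r = 0.0985.
D_1 = 8.5155
D_2 = 10.1846
D_3 = 12.1807
Terminal value at t=3: TV = D_4/(r−g) = 12.8020/(0.0985−0.051) = 269.5148
P₀ = 8.5155/(1+0.0985)^1 + 10.1846/(1+0.0985)^2 + 12.1807/(1+0.0985)^3 + 269.5148/(1+0.0985)^3 = 228.7022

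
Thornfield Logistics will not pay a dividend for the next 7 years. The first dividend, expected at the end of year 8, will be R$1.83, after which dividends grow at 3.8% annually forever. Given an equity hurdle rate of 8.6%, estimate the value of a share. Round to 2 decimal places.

Deferred-dividend DDM. At t=7 the remaining stream is a growing perpetuity with first payment D_8 = 1.83.
V_7 = D_8/(r−g) = 1.83/(0.086−0.038) = 38.1250
P₀ = V_7/(1+r)^7 = 38.1250/(1+0.086)^7 = 21.3994

R$21.40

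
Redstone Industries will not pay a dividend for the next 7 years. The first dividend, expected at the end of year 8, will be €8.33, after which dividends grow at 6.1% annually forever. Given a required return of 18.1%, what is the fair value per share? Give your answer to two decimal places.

Deferred-dividend DDM. At t=7 the remaining stream is a growing perpetuity with first payment D_8 = 8.33.
V_7 = D_8/(r−g) = 8.33/(0.181−0.061) = 69.4167
P₀ = V_7/(1+r)^7 = 69.4167/(1+0.181)^7 = 21.6628

€21.66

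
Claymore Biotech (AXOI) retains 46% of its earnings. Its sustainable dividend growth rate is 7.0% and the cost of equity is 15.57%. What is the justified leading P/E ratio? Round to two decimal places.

6.30

Payout ratio b = 1 − 0.46 = 0.54.
Justified leading P/E = b/(r−g) = 0.54/(0.1557−0.07) = 6.3011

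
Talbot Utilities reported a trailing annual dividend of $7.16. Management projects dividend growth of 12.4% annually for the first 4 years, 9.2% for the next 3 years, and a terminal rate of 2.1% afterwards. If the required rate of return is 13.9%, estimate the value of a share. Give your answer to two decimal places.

$98.22

Three-stage DDM. Project D₁…D_7; terminal Gordon value at t=7 with g = 0.021; discount at r = 0.139.
D_1 = 8.0478
D_2 = 9.0458
D_3 = 10.1674
D_4 = 11.4282
D_5 = 12.4796
D_6 = 13.6277
D_7 = 14.8815
TV_7 = 15.1940/(0.139−0.021) = 128.7627
P₀ = Σ Dₜ/(1+r)ᵗ + TV_7/(1+r)^7 = 98.2201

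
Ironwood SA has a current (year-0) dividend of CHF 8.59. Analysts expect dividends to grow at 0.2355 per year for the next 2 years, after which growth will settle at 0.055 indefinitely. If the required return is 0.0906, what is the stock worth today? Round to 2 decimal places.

CHF 347.46

Two-stage DDM. Project D₁…D_2 at 0.2355, terminal growth 0.055, discount at r = 0.0906.
D_1 = 10.6129
D_2 = 13.1123
Terminal value at t=2: TV = D_3/(r−g) = 13.8335/(0.0906−0.055) = 388.5806
P₀ = 10.6129/(1+0.0906)^1 + 13.1123/(1+0.0906)^2 + 388.5806/(1+0.0906)^2 = 347.4563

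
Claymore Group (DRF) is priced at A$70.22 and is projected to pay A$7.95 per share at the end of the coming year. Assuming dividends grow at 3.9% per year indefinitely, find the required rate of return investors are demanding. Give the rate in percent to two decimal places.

15.22%

Rearranging the constant-growth DDM: r = D₁/P₀ + g.
r = 7.9500 / 70.22 + 0.039 = 0.11322 + 0.039 = 0.15222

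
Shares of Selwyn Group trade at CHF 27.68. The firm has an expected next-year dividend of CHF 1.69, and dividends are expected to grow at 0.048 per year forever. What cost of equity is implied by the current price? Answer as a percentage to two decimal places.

10.91%

Rearranging the constant-growth DDM: r = D₁/P₀ + g.
r = 1.6900 / 27.68 + 0.048 = 0.06105 + 0.048 = 0.10905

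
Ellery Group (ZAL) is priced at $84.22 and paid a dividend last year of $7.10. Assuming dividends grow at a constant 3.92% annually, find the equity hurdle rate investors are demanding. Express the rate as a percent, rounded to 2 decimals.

Rearranging the constant-growth DDM: r = D₁/P₀ + g.
D₁ = 7.10 × (1 + 0.0392) = 7.3783.
r = 7.3783 / 84.22 + 0.0392 = 0.08761 + 0.0392 = 0.12681

12.68%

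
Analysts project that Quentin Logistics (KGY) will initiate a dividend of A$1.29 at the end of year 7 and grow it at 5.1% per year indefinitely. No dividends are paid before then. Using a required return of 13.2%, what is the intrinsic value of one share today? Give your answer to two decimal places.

Deferred-dividend DDM. At t=6 the remaining stream is a growing perpetuity with first payment D_7 = 1.29.
V_6 = D_7/(r−g) = 1.29/(0.132−0.051) = 15.9259
P₀ = V_6/(1+r)^6 = 15.9259/(1+0.132)^6 = 7.5688

A$7.57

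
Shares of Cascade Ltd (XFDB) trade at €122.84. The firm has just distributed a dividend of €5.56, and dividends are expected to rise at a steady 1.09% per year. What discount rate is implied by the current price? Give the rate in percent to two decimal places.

5.67%

Rearranging the constant-growth DDM: r = D₁/P₀ + g.
D₁ = 5.56 × (1 + 0.0109) = 5.6206.
r = 5.6206 / 122.84 + 0.0109 = 0.04576 + 0.0109 = 0.05666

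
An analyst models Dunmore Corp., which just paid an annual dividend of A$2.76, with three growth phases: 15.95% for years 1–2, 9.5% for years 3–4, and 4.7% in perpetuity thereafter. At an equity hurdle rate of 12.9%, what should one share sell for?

Three-stage DDM. Project D₁…D_4; terminal Gordon value at t=4 with g = 0.047; discount at r = 0.129.
D_1 = 3.2002
D_2 = 3.7107
D_3 = 4.0632
D_4 = 4.4492
TV_4 = 4.6583/(0.129−0.047) = 56.8083
P₀ = Σ Dₜ/(1+r)ᵗ + TV_4/(1+r)^4 = 46.2728

A$46.27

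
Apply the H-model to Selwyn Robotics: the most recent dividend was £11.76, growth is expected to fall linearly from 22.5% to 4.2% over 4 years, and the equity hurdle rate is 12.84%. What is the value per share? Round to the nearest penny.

£191.64

H-model: P₀ = D₀[(1+g_L) + H(g_S−g_L)]/(r−g_L), with H = 4/2 = 2.
P₀ = 11.76 × [(1+0.042) + 2×(0.225−0.042)] / (0.1284−0.042)
   = 11.76 × 1.4080 / 0.0864 = 191.6444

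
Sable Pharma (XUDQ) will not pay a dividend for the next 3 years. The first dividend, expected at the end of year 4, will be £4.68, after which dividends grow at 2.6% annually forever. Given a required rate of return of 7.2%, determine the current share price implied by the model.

Deferred-dividend DDM. At t=3 the remaining stream is a growing perpetuity with first payment D_4 = 4.68.
V_3 = D_4/(r−g) = 4.68/(0.072−0.026) = 101.7391
P₀ = V_3/(1+r)^3 = 101.7391/(1+0.072)^3 = 82.5855

£82.59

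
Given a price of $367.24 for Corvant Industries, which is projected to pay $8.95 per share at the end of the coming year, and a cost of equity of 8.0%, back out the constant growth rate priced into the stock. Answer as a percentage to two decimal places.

5.56%

From P₀ = D₁/(r − g), the implied growth is g = r − D₁/P₀.
g = 0.08 − 8.95/367.24 = 0.08 − 0.02437 = 0.05563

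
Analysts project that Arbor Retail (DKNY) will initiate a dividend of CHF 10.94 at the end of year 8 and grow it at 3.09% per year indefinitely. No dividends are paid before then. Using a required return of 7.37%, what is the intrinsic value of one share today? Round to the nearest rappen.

Deferred-dividend DDM. At t=7 the remaining stream is a growing perpetuity with first payment D_8 = 10.94.
V_7 = D_8/(r−g) = 10.94/(0.0737−0.0309) = 255.6075
P₀ = V_7/(1+r)^7 = 255.6075/(1+0.0737)^7 = 155.3792

CHF 155.38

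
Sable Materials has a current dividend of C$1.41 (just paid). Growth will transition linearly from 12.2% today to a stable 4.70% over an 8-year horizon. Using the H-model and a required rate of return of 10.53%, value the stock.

H-model: P₀ = D₀[(1+g_L) + H(g_S−g_L)]/(r−g_L), with H = 8/2 = 4.
P₀ = 1.41 × [(1+0.047) + 4×(0.122−0.047)] / (0.1053−0.047)
   = 1.41 × 1.3470 / 0.0583 = 32.5775

C$32.58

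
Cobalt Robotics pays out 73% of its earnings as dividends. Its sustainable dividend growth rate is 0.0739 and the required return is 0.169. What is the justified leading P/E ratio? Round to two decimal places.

7.68

Justified leading P/E = b/(r−g) = 0.73/(0.169−0.0739) = 7.6761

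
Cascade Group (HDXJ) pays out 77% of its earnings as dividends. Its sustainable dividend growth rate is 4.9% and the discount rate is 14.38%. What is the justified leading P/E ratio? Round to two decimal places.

Justified leading P/E = b/(r−g) = 0.77/(0.1438−0.049) = 8.1224

8.12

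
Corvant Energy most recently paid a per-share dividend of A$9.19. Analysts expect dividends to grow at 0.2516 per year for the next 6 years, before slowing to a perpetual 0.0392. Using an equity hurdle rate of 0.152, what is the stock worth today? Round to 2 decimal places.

A$213.70

Two-stage DDM. Project D₁…D_6 at 0.2516, terminal growth 0.0392, discount at r = 0.152.
D_1 = 11.5022
D_2 = 14.3962
D_3 = 18.0182
D_4 = 22.5516
D_5 = 28.2256
D_6 = 35.3272
Terminal value at t=6: TV = D_7/(r−g) = 36.7120/(0.152−0.0392) = 325.4609
P₀ = 11.5022/(1+0.152)^1 + 14.3962/(1+0.152)^2 + 18.0182/(1+0.152)^3 + 22.5516/(1+0.152)^4 + 28.2256/(1+0.152)^5 + 35.3272/(1+0.152)^6 + 325.4609/(1+0.152)^6 = 213.6953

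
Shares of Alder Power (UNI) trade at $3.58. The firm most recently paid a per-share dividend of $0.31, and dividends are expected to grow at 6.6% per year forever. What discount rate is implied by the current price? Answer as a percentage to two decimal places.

15.83%

Rearranging the constant-growth DDM: r = D₁/P₀ + g.
D₁ = 0.31 × (1 + 0.066) = 0.3305.
r = 0.3305 / 3.58 + 0.066 = 0.09231 + 0.066 = 0.15831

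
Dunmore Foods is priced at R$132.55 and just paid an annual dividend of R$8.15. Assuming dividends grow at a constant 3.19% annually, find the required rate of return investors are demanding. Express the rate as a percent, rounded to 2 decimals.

Rearranging the constant-growth DDM: r = D₁/P₀ + g.
D₁ = 8.15 × (1 + 0.0319) = 8.4100.
r = 8.4100 / 132.55 + 0.0319 = 0.06345 + 0.0319 = 0.09535

9.53%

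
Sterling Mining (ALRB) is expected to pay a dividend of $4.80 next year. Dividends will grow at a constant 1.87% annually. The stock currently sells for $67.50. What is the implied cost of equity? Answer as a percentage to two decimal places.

Rearranging the constant-growth DDM: r = D₁/P₀ + g.
r = 4.8000 / 67.50 + 0.0187 = 0.07111 + 0.0187 = 0.08981

8.98%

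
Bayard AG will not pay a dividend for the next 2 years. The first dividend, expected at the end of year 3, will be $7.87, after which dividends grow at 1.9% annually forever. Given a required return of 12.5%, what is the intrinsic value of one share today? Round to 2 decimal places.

$58.66

Deferred-dividend DDM. At t=2 the remaining stream is a growing perpetuity with first payment D_3 = 7.87.
V_2 = D_3/(r−g) = 7.87/(0.125−0.019) = 74.2453
P₀ = V_2/(1+r)^2 = 74.2453/(1+0.125)^2 = 58.6629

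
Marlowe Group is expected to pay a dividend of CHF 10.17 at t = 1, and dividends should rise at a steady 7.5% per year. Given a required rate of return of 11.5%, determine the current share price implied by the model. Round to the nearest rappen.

CHF 254.25

Gordon growth model: P₀ = D₁/(r − g), with D₁ = 10.17 given directly.
P₀ = 10.1700 / (0.115 − 0.075) = 10.1700 / 0.04 = 254.2500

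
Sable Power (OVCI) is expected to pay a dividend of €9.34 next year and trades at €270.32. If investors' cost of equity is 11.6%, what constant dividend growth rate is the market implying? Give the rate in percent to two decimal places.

From P₀ = D₁/(r − g), the implied growth is g = r − D₁/P₀.
g = 0.116 − 9.34/270.32 = 0.116 − 0.03455 = 0.08145

8.14%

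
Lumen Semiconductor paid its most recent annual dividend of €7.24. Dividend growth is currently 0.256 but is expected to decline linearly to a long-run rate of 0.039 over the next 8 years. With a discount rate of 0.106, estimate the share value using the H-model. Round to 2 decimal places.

€206.07

H-model: P₀ = D₀[(1+g_L) + H(g_S−g_L)]/(r−g_L), with H = 8/2 = 4.
P₀ = 7.24 × [(1+0.039) + 4×(0.256−0.039)] / (0.106−0.039)
   = 7.24 × 1.9070 / 0.067 = 206.0699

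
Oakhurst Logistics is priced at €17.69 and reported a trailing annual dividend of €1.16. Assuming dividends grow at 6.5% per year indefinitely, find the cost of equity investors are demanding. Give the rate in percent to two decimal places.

Rearranging the constant-growth DDM: r = D₁/P₀ + g.
D₁ = 1.16 × (1 + 0.065) = 1.2354.
r = 1.2354 / 17.69 + 0.065 = 0.06984 + 0.065 = 0.13484

13.48%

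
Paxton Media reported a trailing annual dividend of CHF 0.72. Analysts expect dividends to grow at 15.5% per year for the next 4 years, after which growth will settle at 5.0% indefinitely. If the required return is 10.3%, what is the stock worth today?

Two-stage DDM. Project D₁…D_4 at 0.155, terminal growth 0.05, discount at r = 0.103.
D_1 = 0.8316
D_2 = 0.9605
D_3 = 1.1094
D_4 = 1.2813
Terminal value at t=4: TV = D_5/(r−g) = 1.3454/(0.103−0.05) = 25.3848
P₀ = 0.8316/(1+0.103)^1 + 0.9605/(1+0.103)^2 + 1.1094/(1+0.103)^3 + 1.2813/(1+0.103)^4 + 25.3848/(1+0.103)^4 = 20.3861

CHF 20.39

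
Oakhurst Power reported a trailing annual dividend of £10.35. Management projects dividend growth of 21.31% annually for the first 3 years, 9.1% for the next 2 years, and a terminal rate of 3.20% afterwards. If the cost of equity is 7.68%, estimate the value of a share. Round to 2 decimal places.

£419.73

Three-stage DDM. Project D₁…D_5; terminal Gordon value at t=5 with g = 0.032; discount at r = 0.0768.
D_1 = 12.5556
D_2 = 15.2312
D_3 = 18.4769
D_4 = 20.1583
D_5 = 21.9928
TV_5 = 22.6965/(0.0768−0.032) = 506.6188
P₀ = Σ Dₜ/(1+r)ᵗ + TV_5/(1+r)^5 = 419.7305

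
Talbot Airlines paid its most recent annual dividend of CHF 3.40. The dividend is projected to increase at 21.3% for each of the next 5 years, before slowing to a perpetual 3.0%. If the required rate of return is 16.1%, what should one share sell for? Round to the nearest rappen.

CHF 52.71

Two-stage DDM. Project D₁…D_5 at 0.213, terminal growth 0.03, discount at r = 0.161.
D_1 = 4.1242
D_2 = 5.0027
D_3 = 6.0682
D_4 = 7.3608
D_5 = 8.9286
Terminal value at t=5: TV = D_6/(r−g) = 9.1964/(0.161−0.03) = 70.2019
P₀ = 4.1242/(1+0.161)^1 + 5.0027/(1+0.161)^2 + 6.0682/(1+0.161)^3 + 7.3608/(1+0.161)^4 + 8.9286/(1+0.161)^5 + 70.2019/(1+0.161)^5 = 52.7057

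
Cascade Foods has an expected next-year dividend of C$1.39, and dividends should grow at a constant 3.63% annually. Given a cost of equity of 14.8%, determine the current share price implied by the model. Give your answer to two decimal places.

Gordon growth model: P₀ = D₁/(r − g), with D₁ = 1.39 given directly.
P₀ = 1.3900 / (0.148 − 0.0363) = 1.3900 / 0.1117 = 12.4440

C$12.44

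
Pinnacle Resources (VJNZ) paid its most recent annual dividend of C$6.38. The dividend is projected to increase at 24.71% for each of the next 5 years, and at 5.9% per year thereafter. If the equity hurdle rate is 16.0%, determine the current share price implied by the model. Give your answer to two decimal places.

C$135.92

Two-stage DDM. Project D₁…D_5 at 0.2471, terminal growth 0.059, discount at r = 0.16.
D_1 = 7.9565
D_2 = 9.9225
D_3 = 12.3744
D_4 = 15.4321
D_5 = 19.2454
Terminal value at t=5: TV = D_6/(r−g) = 20.3809/(0.16−0.059) = 201.7909
P₀ = 7.9565/(1+0.16)^1 + 9.9225/(1+0.16)^2 + 12.3744/(1+0.16)^3 + 15.4321/(1+0.16)^4 + 19.2454/(1+0.16)^5 + 201.7909/(1+0.16)^5 = 135.9222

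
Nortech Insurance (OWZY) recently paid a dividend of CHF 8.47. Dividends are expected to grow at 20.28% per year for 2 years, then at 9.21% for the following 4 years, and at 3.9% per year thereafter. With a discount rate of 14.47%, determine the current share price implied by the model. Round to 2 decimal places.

CHF 127.71

Three-stage DDM. Project D₁…D_6; terminal Gordon value at t=6 with g = 0.039; discount at r = 0.1447.
D_1 = 10.1877
D_2 = 12.2538
D_3 = 13.3824
D_4 = 14.6149
D_5 = 15.9609
D_6 = 17.4309
TV_6 = 18.1107/(0.1447−0.039) = 171.3407
P₀ = Σ Dₜ/(1+r)ᵗ + TV_6/(1+r)^6 = 127.7109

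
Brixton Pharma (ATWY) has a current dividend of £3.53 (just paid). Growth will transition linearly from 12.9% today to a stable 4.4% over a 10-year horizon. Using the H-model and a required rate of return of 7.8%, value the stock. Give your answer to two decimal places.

£152.52

H-model: P₀ = D₀[(1+g_L) + H(g_S−g_L)]/(r−g_L), with H = 10/2 = 5.
P₀ = 3.53 × [(1+0.044) + 5×(0.129−0.044)] / (0.078−0.044)
   = 3.53 × 1.4690 / 0.034 = 152.5168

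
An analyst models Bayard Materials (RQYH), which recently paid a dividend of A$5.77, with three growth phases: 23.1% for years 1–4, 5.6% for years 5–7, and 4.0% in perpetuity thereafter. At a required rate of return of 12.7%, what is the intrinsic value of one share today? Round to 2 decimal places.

Three-stage DDM. Project D₁…D_7; terminal Gordon value at t=7 with g = 0.04; discount at r = 0.127.
D_1 = 7.1029
D_2 = 8.7436
D_3 = 10.7634
D_4 = 13.2498
D_5 = 13.9917
D_6 = 14.7753
D_7 = 15.6027
TV_7 = 16.2268/(0.127−0.04) = 186.5150
P₀ = Σ Dₜ/(1+r)ᵗ + TV_7/(1+r)^7 = 131.3517

A$131.35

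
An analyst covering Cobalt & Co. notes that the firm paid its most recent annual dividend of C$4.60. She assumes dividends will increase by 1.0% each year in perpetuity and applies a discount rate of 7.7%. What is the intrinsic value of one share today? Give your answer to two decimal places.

Gordon growth model: P₀ = D₁/(r − g). D₁ = 4.60 × (1 + 0.01) = 4.6460.
P₀ = 4.6460 / (0.077 − 0.01) = 4.6460 / 0.067 = 69.3433

C$69.34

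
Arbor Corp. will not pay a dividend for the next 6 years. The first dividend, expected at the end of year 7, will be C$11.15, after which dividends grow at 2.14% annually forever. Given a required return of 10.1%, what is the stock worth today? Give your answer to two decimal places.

Deferred-dividend DDM. At t=6 the remaining stream is a growing perpetuity with first payment D_7 = 11.15.
V_6 = D_7/(r−g) = 11.15/(0.101−0.0214) = 140.0754
P₀ = V_6/(1+r)^6 = 140.0754/(1+0.101)^6 = 78.6390

C$78.64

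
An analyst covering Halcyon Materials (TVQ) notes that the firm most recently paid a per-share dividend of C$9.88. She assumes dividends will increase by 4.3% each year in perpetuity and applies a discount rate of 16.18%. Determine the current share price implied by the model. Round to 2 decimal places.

C$86.74

Gordon growth model: P₀ = D₁/(r − g). D₁ = 9.88 × (1 + 0.043) = 10.3048.
P₀ = 10.3048 / (0.1618 − 0.043) = 10.3048 / 0.1188 = 86.7411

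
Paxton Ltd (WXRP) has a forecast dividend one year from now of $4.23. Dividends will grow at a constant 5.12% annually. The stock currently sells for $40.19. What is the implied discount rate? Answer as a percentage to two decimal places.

15.65%

Rearranging the constant-growth DDM: r = D₁/P₀ + g.
r = 4.2300 / 40.19 + 0.0512 = 0.10525 + 0.0512 = 0.15645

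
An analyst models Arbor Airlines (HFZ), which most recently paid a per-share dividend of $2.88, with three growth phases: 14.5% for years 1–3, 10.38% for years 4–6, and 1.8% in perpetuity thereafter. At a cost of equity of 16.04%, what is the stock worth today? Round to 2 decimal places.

Three-stage DDM. Project D₁…D_6; terminal Gordon value at t=6 with g = 0.018; discount at r = 0.1604.
D_1 = 3.2976
D_2 = 3.7758
D_3 = 4.3232
D_4 = 4.7720
D_5 = 5.2673
D_6 = 5.8141
TV_6 = 5.9187/(0.1604−0.018) = 41.5641
P₀ = Σ Dₜ/(1+r)ᵗ + TV_6/(1+r)^6 = 32.9539

$32.95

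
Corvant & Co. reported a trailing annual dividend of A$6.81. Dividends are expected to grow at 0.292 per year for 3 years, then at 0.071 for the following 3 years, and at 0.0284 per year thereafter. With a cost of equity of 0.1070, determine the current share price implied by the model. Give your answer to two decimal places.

Three-stage DDM. Project D₁…D_6; terminal Gordon value at t=6 with g = 0.0284; discount at r = 0.107.
D_1 = 8.7985
D_2 = 11.3677
D_3 = 14.6871
D_4 = 15.7298
D_5 = 16.8467
D_6 = 18.0428
TV_6 = 18.5552/(0.107−0.0284) = 236.0710
P₀ = Σ Dₜ/(1+r)ᵗ + TV_6/(1+r)^6 = 186.7431

A$186.74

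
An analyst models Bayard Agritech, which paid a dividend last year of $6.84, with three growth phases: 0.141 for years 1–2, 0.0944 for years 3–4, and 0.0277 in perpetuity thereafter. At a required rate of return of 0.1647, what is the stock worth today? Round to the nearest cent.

$68.71

Three-stage DDM. Project D₁…D_4; terminal Gordon value at t=4 with g = 0.0277; discount at r = 0.1647.
D_1 = 7.8044
D_2 = 8.9049
D_3 = 9.7455
D_4 = 10.6655
TV_4 = 10.9609/(0.1647−0.0277) = 80.0065
P₀ = Σ Dₜ/(1+r)ᵗ + TV_4/(1+r)^4 = 68.7074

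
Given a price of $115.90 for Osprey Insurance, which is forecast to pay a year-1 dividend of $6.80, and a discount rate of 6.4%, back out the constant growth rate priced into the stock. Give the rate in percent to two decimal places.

From P₀ = D₁/(r − g), the implied growth is g = r − D₁/P₀.
g = 0.064 − 6.80/115.90 = 0.064 − 0.05867 = 0.00533

0.53%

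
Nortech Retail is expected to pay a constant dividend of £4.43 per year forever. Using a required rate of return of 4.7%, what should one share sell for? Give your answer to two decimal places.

£94.26

Zero-growth DDM (perpetuity): P₀ = D/r = 4.43 / 0.047 = 94.2553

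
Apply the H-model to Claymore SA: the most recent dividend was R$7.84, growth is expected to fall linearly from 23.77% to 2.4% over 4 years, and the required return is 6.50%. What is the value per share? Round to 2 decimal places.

H-model: P₀ = D₀[(1+g_L) + H(g_S−g_L)]/(r−g_L), with H = 4/2 = 2.
P₀ = 7.84 × [(1+0.024) + 2×(0.2377−0.024)] / (0.065−0.024)
   = 7.84 × 1.4514 / 0.041 = 277.5360

R$277.54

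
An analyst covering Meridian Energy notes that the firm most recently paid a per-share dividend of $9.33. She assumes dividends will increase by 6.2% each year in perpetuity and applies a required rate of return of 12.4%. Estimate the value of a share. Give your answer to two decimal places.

Gordon growth model: P₀ = D₁/(r − g). D₁ = 9.33 × (1 + 0.062) = 9.9085.
P₀ = 9.9085 / (0.124 − 0.062) = 9.9085 / 0.062 = 159.8139

$159.81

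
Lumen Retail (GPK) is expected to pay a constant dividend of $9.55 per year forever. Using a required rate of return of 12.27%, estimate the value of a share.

Zero-growth DDM (perpetuity): P₀ = D/r = 9.55 / 0.1227 = 77.8321

$77.83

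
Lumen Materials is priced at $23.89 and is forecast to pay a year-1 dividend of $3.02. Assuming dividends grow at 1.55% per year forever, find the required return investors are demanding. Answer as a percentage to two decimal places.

Rearranging the constant-growth DDM: r = D₁/P₀ + g.
r = 3.0200 / 23.89 + 0.0155 = 0.12641 + 0.0155 = 0.14191

14.19%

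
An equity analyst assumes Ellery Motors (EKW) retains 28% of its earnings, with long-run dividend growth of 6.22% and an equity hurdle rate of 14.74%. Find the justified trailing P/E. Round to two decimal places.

Payout ratio b = 1 − 0.28 = 0.72.
Justified trailing P/E = b(1+g)/(r−g) = 0.72×(1+0.0622)/(0.1474−0.0622) = 8.9763

8.98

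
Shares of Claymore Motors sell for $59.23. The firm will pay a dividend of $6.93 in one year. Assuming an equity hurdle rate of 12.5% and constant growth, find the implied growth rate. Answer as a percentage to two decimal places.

0.80%

From P₀ = D₁/(r − g), the implied growth is g = r − D₁/P₀.
g = 0.125 − 6.93/59.23 = 0.125 − 0.11700 = 0.00800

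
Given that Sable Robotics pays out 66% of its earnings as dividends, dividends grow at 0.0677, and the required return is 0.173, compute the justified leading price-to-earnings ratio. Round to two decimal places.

Justified leading P/E = b/(r−g) = 0.66/(0.173−0.0677) = 6.2678

6.27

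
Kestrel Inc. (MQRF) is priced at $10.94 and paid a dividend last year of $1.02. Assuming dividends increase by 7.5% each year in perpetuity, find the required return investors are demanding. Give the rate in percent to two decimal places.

17.52%

Rearranging the constant-growth DDM: r = D₁/P₀ + g.
D₁ = 1.02 × (1 + 0.075) = 1.0965.
r = 1.0965 / 10.94 + 0.075 = 0.10023 + 0.075 = 0.17523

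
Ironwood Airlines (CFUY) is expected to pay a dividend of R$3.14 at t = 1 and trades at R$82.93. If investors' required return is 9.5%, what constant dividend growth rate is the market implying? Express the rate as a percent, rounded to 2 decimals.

From P₀ = D₁/(r − g), the implied growth is g = r − D₁/P₀.
g = 0.095 − 3.14/82.93 = 0.095 − 0.03786 = 0.05714

5.71%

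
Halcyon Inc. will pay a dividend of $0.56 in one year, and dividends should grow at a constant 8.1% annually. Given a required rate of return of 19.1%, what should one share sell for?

Gordon growth model: P₀ = D₁/(r − g), with D₁ = 0.56 given directly.
P₀ = 0.5600 / (0.191 − 0.081) = 0.5600 / 0.11 = 5.0909

$5.09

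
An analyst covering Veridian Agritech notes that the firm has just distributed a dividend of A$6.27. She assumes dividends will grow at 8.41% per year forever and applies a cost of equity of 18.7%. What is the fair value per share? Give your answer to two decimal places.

Gordon growth model: P₀ = D₁/(r − g). D₁ = 6.27 × (1 + 0.0841) = 6.7973.
P₀ = 6.7973 / (0.187 − 0.0841) = 6.7973 / 0.1029 = 66.0574

A$66.06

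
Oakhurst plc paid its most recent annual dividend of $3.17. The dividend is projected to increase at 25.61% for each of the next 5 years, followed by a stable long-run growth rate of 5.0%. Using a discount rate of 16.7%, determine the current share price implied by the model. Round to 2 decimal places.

$60.97

Two-stage DDM. Project D₁…D_5 at 0.2561, terminal growth 0.05, discount at r = 0.167.
D_1 = 3.9818
D_2 = 5.0016
D_3 = 6.2825
D_4 = 7.8914
D_5 = 9.9124
Terminal value at t=5: TV = D_6/(r−g) = 10.4081/(0.167−0.05) = 88.9577
P₀ = 3.9818/(1+0.167)^1 + 5.0016/(1+0.167)^2 + 6.2825/(1+0.167)^3 + 7.8914/(1+0.167)^4 + 9.9124/(1+0.167)^5 + 88.9577/(1+0.167)^5 = 60.9707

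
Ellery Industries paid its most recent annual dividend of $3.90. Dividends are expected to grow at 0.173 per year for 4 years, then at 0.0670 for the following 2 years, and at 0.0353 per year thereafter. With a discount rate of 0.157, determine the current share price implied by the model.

Three-stage DDM. Project D₁…D_6; terminal Gordon value at t=6 with g = 0.0353; discount at r = 0.157.
D_1 = 4.5747
D_2 = 5.3661
D_3 = 6.2945
D_4 = 7.3834
D_5 = 7.8781
D_6 = 8.4059
TV_6 = 8.7027/(0.157−0.0353) = 71.5091
P₀ = Σ Dₜ/(1+r)ᵗ + TV_6/(1+r)^6 = 53.2607

$53.26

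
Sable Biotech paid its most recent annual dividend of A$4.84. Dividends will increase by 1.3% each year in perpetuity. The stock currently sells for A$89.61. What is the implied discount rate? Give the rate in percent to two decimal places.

6.77%

Rearranging the constant-growth DDM: r = D₁/P₀ + g.
D₁ = 4.84 × (1 + 0.013) = 4.9029.
r = 4.9029 / 89.61 + 0.013 = 0.05471 + 0.013 = 0.06771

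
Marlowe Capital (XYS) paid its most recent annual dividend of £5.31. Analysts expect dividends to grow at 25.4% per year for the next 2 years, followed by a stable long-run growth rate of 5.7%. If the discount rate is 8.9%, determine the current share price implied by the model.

£245.73

Two-stage DDM. Project D₁…D_2 at 0.254, terminal growth 0.057, discount at r = 0.089.
D_1 = 6.6587
D_2 = 8.3501
Terminal value at t=2: TV = D_3/(r−g) = 8.8260/(0.089−0.057) = 275.8129
P₀ = 6.6587/(1+0.089)^1 + 8.3501/(1+0.089)^2 + 275.8129/(1+0.089)^2 = 245.7283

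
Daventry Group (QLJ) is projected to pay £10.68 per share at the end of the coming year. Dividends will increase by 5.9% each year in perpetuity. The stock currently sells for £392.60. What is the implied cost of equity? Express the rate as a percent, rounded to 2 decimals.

8.62%

Rearranging the constant-growth DDM: r = D₁/P₀ + g.
r = 10.6800 / 392.60 + 0.059 = 0.02720 + 0.059 = 0.08620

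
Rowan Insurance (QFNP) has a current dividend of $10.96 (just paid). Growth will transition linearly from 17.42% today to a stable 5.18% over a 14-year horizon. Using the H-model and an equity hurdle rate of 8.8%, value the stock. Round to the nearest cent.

$577.85

H-model: P₀ = D₀[(1+g_L) + H(g_S−g_L)]/(r−g_L), with H = 14/2 = 7.
P₀ = 10.96 × [(1+0.0518) + 7×(0.1742−0.0518)] / (0.088−0.0518)
   = 10.96 × 1.9086 / 0.0362 = 577.8524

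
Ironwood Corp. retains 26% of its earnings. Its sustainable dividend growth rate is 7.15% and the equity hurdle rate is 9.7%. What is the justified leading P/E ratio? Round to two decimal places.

Payout ratio b = 1 − 0.26 = 0.74.
Justified leading P/E = b/(r−g) = 0.74/(0.097−0.0715) = 29.0196

29.02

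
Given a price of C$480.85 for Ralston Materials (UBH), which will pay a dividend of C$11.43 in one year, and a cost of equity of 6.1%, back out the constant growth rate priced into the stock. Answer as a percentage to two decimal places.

From P₀ = D₁/(r − g), the implied growth is g = r − D₁/P₀.
g = 0.061 − 11.43/480.85 = 0.061 − 0.02377 = 0.03723

3.72%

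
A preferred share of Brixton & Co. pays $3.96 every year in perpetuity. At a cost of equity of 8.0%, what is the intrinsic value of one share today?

Zero-growth DDM (perpetuity): P₀ = D/r = 3.96 / 0.08 = 49.5000

$49.50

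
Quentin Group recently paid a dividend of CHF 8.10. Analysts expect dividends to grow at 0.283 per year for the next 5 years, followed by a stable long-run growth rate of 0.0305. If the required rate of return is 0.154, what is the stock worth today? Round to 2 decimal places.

Two-stage DDM. Project D₁…D_5 at 0.283, terminal growth 0.0305, discount at r = 0.154.
D_1 = 10.3923
D_2 = 13.3333
D_3 = 17.1067
D_4 = 21.9478
D_5 = 28.1591
Terminal value at t=5: TV = D_6/(r−g) = 29.0179/(0.154−0.0305) = 234.9629
P₀ = 10.3923/(1+0.154)^1 + 13.3333/(1+0.154)^2 + 17.1067/(1+0.154)^3 + 21.9478/(1+0.154)^4 + 28.1591/(1+0.154)^5 + 234.9629/(1+0.154)^5 = 171.0912

CHF 171.09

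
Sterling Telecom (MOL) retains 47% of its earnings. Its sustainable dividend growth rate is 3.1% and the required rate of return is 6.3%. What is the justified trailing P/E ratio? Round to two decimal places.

Payout ratio b = 1 − 0.47 = 0.53.
Justified trailing P/E = b(1+g)/(r−g) = 0.53×(1+0.031)/(0.063−0.031) = 17.0759

17.08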